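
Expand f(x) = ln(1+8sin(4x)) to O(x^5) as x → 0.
32*x - 512*x**2 + 32512*x**3/3 - 778240*x**4/3 + O(x**5)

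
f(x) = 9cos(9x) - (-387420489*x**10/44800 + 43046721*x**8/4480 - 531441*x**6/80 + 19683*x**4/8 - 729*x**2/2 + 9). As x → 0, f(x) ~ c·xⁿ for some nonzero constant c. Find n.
12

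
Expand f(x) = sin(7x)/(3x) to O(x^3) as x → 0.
7/3 - 343*x**2/18 + O(x**3)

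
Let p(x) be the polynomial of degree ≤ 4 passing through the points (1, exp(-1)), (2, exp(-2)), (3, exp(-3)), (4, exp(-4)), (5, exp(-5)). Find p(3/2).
(-70*exp(2) - 5 + 28*e + 35*exp(4) + 140*exp(3))*exp(-5)/128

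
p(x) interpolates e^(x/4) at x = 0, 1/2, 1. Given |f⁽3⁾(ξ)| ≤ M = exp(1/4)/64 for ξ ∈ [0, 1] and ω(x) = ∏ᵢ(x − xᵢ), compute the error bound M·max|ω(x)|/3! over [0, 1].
sqrt(3)*exp(1/4)/13824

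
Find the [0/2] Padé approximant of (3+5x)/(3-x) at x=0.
1/(10*x**2/3 - 2*x + 1)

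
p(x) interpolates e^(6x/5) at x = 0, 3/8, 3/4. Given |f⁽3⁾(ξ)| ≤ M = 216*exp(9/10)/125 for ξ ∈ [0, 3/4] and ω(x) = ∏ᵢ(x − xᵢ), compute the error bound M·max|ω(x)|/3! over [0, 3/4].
27*sqrt(3)*exp(9/10)/8000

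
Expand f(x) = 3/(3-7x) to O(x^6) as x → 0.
1 + 7*x/3 + 49*x**2/9 + 343*x**3/27 + 2401*x**4/81 + 16807*x**5/243 + O(x**6)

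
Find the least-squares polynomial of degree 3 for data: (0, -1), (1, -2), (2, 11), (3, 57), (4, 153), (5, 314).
-6/7 + (-149/42)x + (-6/7)x² + (17/6)x³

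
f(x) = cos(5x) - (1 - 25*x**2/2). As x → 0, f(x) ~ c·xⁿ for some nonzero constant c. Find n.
4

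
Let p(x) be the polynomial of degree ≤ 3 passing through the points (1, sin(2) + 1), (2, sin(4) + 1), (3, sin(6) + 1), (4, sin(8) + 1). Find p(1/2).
21*sin(6)/16 - 5*sin(8)/16 + 1 - 35*sin(4)/16 + 35*sin(2)/16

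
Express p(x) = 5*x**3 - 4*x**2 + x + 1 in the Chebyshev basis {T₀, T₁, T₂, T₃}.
-T₀ + (19/4)T₁ + (-2)T₂ + (5/4)T₃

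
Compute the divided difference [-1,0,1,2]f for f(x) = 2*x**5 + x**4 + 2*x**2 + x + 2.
12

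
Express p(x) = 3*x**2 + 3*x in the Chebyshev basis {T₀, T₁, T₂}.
(3/2)T₀ + (3)T₁ + (3/2)T₂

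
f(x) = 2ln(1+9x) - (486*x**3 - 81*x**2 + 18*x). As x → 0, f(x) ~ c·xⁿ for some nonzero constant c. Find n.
4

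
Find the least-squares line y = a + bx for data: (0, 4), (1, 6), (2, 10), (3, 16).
a = 3, b = 4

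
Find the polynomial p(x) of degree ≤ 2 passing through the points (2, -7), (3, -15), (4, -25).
-x**2 - 3*x + 3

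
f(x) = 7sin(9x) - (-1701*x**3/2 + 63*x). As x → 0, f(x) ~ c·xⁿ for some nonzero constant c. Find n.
5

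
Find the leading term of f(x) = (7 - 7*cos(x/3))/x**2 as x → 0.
7/18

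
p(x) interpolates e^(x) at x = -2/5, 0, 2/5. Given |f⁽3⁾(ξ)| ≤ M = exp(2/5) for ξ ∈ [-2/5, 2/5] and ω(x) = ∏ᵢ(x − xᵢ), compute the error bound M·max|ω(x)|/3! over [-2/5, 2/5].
8*sqrt(3)*exp(2/5)/3375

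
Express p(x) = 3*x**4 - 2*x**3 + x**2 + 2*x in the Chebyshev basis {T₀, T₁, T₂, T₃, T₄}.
(13/8)T₀ + (1/2)T₁ + (2)T₂ + (-1/2)T₃ + (3/8)T₄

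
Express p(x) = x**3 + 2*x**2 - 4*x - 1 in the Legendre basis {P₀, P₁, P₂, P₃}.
(-1/3)P₀ + (-17/5)P₁ + (4/3)P₂ + (2/5)P₃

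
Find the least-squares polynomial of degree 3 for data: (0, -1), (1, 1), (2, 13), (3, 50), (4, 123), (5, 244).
-55/63 + (-41/378)x + (-127/252)x² + (223/108)x³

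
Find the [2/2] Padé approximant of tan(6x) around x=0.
6*x/(1 - 12*x**2)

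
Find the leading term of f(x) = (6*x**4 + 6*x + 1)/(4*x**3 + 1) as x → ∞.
3*x/2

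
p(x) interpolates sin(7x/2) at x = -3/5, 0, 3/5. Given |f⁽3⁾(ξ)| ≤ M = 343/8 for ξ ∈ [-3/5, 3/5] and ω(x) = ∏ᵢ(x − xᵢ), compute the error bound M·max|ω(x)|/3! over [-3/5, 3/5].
343*sqrt(3)/1000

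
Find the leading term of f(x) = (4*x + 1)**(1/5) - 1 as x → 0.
4*x/5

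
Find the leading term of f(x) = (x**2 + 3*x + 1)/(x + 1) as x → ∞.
x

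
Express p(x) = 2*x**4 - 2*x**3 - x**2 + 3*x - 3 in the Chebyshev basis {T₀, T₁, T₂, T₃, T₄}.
(-11/4)T₀ + (3/2)T₁ + (1/2)T₂ + (-1/2)T₃ + (1/4)T₄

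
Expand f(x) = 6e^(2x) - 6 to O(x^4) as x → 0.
12*x + 12*x**2 + 8*x**3 + O(x**4)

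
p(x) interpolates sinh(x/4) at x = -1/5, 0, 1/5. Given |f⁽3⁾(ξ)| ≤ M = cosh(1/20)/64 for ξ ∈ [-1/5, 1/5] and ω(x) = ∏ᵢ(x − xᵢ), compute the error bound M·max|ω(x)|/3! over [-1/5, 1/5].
sqrt(3)*cosh(1/20)/216000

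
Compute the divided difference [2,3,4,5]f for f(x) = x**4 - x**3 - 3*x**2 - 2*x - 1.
13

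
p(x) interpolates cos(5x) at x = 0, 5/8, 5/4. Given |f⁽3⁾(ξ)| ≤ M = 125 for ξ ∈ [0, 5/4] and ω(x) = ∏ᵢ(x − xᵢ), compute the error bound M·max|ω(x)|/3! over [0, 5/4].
15625*sqrt(3)/13824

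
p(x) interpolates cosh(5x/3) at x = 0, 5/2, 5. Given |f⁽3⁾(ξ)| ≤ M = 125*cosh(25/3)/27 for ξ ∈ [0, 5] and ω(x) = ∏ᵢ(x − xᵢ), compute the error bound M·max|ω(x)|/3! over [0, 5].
15625*sqrt(3)*cosh(25/3)/5832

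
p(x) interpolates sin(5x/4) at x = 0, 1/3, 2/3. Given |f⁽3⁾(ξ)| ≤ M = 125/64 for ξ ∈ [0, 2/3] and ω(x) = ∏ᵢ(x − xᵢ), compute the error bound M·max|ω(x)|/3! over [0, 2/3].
125*sqrt(3)/46656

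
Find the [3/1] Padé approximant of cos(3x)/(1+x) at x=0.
(27*x**3/8 - 99*x**2/28 - 27*x/28 + 1)/(x/28 + 1)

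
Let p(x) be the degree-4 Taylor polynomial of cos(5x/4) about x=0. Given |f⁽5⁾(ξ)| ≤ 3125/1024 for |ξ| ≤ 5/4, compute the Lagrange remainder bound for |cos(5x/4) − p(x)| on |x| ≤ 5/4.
1953125/25165824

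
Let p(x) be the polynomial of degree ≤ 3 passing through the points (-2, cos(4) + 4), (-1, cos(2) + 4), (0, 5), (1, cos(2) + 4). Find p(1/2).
cos(4)/16 + 79/16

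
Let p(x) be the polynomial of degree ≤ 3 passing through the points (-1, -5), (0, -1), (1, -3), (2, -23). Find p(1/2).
-1/2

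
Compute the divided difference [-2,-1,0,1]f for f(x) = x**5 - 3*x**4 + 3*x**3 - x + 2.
14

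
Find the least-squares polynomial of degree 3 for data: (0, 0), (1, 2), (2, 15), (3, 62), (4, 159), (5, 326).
19/126 + (923/756)x + (-389/126)x² + (343/108)x³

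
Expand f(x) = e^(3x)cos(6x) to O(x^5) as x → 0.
1 + 3*x - 27*x**2/2 - 99*x**3/2 - 189*x**4/8 + O(x**5)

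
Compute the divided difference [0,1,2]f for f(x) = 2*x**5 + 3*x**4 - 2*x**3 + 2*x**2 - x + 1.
47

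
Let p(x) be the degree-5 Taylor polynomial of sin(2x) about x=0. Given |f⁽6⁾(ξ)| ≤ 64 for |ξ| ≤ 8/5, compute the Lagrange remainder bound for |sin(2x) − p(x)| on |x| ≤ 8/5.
1048576/703125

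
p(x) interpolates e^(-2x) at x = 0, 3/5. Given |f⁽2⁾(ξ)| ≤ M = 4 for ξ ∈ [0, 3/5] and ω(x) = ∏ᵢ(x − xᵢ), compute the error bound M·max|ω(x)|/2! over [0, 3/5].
9/50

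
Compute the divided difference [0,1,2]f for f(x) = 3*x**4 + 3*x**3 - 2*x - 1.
30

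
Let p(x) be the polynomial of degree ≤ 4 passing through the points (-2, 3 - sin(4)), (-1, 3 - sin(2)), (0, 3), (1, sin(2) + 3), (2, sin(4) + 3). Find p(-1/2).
-5*sin(2)/8 + sin(4)/16 + 3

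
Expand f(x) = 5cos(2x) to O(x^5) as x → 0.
5 - 10*x**2 + 10*x**4/3 + O(x**5)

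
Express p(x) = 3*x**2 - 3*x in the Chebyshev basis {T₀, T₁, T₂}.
(3/2)T₀ + (-3)T₁ + (3/2)T₂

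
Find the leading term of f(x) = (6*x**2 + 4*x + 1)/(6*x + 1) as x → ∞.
x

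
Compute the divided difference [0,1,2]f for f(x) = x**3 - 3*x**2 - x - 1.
0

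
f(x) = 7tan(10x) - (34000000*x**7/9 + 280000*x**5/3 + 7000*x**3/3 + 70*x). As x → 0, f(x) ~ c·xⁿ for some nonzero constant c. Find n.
9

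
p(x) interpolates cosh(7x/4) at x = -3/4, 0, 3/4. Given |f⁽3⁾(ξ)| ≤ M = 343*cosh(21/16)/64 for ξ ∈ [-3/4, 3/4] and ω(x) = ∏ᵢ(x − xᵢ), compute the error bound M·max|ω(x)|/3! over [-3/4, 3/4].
343*sqrt(3)*cosh(21/16)/4096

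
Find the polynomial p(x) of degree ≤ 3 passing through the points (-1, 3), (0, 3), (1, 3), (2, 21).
3*x**3 - 3*x + 3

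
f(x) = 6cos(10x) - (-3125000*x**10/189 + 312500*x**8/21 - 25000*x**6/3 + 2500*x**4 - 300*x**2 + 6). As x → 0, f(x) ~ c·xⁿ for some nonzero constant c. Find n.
12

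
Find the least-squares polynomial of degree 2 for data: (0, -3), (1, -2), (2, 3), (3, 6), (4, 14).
-108/35 + (27/35)x + (6/7)x²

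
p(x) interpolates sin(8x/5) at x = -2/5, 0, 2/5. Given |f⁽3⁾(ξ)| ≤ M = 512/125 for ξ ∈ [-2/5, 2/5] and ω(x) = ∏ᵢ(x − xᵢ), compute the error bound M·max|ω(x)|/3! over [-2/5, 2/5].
4096*sqrt(3)/421875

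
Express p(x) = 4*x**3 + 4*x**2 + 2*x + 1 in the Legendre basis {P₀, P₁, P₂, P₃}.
(7/3)P₀ + (22/5)P₁ + (8/3)P₂ + (8/5)P₃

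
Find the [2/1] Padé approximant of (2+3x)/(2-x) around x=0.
(3*x/2 + 1)/(1 - x/2)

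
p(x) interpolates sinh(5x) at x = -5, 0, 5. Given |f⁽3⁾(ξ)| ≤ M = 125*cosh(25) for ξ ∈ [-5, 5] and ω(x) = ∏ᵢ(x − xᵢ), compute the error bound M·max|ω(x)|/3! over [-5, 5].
15625*sqrt(3)*cosh(25)/27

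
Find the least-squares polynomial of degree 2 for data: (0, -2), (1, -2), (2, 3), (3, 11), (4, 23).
-15/7 + (-99/70)x + (27/14)x²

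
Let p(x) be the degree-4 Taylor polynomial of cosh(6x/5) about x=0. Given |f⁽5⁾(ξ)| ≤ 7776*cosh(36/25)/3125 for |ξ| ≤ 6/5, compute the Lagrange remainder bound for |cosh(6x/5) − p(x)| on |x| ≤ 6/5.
2519424*cosh(36/25)/48828125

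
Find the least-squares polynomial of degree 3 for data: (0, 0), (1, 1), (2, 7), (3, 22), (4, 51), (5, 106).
-11/42 + (695/252)x + (-157/84)x² + (10/9)x³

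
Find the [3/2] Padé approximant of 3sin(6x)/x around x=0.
(18 - 378*x**2/5)/(9*x**2/5 + 1)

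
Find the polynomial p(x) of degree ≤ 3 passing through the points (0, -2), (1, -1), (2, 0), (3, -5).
-x**3 + 3*x**2 - x - 2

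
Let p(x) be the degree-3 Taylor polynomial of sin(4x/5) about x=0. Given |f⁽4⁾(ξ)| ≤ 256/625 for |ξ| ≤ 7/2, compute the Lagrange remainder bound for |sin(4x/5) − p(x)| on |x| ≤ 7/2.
4802/1875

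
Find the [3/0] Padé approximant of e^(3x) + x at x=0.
9*x**3/2 + 9*x**2/2 + 4*x + 1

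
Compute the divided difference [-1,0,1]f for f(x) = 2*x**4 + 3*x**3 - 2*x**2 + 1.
0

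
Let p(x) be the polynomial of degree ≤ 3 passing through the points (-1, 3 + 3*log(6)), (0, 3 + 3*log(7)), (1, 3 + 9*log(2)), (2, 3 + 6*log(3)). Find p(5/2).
3 + log(182284263*2**(3/8)*3**(3/16)*7**(15/16)/2097152)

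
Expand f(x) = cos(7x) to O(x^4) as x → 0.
1 - 49*x**2/2 + O(x**4)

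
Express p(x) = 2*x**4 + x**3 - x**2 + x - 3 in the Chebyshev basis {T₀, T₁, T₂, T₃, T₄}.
(-11/4)T₀ + (7/4)T₁ + (1/2)T₂ + (1/4)T₃ + (1/4)T₄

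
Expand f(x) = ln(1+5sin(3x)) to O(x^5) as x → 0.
15*x - 225*x**2/2 + 2205*x**3/2 - 49275*x**4/4 + O(x**5)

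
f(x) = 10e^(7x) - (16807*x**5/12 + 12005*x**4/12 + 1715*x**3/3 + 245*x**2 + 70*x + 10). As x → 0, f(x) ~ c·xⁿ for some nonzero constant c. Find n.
6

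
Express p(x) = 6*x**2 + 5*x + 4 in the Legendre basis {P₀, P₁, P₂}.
(6)P₀ + (5)P₁ + (4)P₂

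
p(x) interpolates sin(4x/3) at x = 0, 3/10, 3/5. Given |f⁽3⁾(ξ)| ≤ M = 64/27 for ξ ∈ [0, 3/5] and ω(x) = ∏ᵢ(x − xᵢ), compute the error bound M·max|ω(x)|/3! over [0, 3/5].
8*sqrt(3)/3375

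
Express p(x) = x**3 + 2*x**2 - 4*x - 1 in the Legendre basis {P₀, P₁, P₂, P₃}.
(-1/3)P₀ + (-17/5)P₁ + (4/3)P₂ + (2/5)P₃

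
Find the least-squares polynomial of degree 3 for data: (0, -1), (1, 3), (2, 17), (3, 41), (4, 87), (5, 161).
-9/7 + (13/3)x + (-3/14)x² + (7/6)x³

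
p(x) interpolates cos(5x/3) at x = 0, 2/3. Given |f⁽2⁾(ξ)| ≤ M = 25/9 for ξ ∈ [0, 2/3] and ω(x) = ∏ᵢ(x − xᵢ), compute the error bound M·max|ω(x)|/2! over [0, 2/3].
25/162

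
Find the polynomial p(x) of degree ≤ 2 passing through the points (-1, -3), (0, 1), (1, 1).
-2*x**2 + 2*x + 1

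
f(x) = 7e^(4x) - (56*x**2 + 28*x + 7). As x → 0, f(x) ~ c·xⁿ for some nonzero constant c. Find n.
3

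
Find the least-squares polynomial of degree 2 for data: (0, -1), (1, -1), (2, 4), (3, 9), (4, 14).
-11/7 + (8/7)x + (5/7)x²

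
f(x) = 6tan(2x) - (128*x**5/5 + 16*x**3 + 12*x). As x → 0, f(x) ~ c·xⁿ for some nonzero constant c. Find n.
7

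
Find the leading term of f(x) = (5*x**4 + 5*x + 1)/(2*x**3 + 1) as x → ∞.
5*x/2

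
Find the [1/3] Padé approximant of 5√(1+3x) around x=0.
(105*x/8 + 5)/(27*x**3/64 - 9*x**2/16 + 9*x/8 + 1)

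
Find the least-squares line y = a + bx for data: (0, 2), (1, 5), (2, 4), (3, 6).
a = 13/5, b = 11/10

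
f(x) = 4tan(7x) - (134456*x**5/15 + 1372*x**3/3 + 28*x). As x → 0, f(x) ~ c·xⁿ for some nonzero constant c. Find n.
7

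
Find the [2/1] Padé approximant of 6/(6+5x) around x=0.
1/(5*x/6 + 1)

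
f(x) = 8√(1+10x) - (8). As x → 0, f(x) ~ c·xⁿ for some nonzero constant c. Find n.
1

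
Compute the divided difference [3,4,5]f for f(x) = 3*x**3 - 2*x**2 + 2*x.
34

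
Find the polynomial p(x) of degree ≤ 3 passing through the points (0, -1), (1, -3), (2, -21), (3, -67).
-2*x**3 - 2*x**2 + 2*x - 1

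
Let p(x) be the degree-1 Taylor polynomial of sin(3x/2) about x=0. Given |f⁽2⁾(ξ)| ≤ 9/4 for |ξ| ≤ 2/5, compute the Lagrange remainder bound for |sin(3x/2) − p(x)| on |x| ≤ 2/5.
9/50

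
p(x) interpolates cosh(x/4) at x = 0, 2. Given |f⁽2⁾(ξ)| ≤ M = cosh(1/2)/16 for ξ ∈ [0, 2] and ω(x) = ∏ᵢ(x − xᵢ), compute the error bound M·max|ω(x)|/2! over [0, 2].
cosh(1/2)/32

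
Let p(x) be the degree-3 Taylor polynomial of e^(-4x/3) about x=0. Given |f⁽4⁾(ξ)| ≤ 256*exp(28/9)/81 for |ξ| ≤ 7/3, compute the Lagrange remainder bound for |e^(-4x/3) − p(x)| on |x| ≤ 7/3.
76832*exp(28/9)/19683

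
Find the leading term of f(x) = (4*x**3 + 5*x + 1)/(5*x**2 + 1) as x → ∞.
4*x/5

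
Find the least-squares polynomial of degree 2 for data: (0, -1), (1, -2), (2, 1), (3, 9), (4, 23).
-4/5 + (-41/10)x + (5/2)x²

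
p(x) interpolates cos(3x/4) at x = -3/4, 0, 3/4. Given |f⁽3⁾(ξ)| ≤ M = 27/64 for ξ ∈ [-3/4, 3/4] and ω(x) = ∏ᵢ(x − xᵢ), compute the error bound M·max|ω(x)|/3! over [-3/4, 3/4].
27*sqrt(3)/4096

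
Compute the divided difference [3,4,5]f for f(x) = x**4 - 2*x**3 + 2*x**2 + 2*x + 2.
75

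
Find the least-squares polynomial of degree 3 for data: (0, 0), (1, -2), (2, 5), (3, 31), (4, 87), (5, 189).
-25/126 + (-683/756)x + (-593/252)x² + (109/54)x³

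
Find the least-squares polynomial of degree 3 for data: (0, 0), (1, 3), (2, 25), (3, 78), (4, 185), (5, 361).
-23/126 + (1181/756)x + (-40/63)x² + (319/108)x³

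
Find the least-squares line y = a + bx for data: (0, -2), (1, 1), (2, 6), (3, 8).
a = -2, b = 7/2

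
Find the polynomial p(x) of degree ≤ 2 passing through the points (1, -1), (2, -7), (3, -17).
1 - 2*x**2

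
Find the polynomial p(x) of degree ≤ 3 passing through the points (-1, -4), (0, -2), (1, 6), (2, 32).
2*x**3 + 3*x**2 + 3*x - 2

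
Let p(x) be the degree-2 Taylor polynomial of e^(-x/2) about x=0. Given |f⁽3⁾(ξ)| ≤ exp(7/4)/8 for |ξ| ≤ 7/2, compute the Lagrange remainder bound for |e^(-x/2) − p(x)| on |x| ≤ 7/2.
343*exp(7/4)/384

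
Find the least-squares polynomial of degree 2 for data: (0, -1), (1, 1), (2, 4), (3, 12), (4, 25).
-19/35 + (-99/70)x + (27/14)x²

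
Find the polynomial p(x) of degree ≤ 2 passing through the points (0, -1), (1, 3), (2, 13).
3*x**2 + x - 1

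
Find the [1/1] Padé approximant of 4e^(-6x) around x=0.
(4 - 12*x)/(3*x + 1)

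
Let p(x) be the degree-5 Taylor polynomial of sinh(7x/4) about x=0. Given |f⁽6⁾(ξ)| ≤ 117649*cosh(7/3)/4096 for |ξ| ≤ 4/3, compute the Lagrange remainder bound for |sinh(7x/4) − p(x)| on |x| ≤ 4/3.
117649*cosh(7/3)/524880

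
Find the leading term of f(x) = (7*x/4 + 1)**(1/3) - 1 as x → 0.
7*x/12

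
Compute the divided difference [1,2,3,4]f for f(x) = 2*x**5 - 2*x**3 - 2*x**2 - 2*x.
128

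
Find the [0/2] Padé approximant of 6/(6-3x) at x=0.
1/(1 - x/2)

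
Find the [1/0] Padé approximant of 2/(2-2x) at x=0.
x + 1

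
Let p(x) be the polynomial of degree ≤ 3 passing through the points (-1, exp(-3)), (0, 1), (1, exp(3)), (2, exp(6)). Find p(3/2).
(1 + 5*(-1 + 3*exp(3) + exp(6))*exp(3))*exp(-3)/16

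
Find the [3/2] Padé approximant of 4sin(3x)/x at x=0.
(12 - 63*x**2/5)/(9*x**2/20 + 1)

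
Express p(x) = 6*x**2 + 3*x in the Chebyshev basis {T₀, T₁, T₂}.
(3)T₀ + (3)T₁ + (3)T₂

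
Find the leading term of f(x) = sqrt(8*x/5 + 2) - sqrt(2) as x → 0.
2*sqrt(2)*x/5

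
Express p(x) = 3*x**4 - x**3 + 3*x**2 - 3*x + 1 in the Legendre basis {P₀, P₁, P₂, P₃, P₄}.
(13/5)P₀ + (-18/5)P₁ + (26/7)P₂ + (-2/5)P₃ + (24/35)P₄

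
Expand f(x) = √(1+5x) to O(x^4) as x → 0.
1 + 5*x/2 - 25*x**2/8 + 125*x**3/16 + O(x**4)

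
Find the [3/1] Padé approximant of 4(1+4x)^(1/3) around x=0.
(-256*x**3/81 + 64*x**2/9 + 16*x + 4)/(8*x/3 + 1)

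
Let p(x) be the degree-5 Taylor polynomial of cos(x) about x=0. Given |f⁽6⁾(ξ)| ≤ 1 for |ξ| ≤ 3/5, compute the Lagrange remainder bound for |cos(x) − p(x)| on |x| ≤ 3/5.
81/1250000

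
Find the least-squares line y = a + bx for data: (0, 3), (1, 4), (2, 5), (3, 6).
a = 3, b = 1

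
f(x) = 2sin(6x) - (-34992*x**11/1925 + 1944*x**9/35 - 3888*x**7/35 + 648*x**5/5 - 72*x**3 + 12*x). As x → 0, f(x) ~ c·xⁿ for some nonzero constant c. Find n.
13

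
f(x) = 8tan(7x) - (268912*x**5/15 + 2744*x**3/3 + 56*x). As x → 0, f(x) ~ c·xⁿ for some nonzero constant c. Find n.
7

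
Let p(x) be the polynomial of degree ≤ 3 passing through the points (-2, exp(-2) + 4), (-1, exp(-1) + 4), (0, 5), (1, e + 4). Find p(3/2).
(-5 + 21*e + (29 + 35*e)*exp(2))*exp(-2)/16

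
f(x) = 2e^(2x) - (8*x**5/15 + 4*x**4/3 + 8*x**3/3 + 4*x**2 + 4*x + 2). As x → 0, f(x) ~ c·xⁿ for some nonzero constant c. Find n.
6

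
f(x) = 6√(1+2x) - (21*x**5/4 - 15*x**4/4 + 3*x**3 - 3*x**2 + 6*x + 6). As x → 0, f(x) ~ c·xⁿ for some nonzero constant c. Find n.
6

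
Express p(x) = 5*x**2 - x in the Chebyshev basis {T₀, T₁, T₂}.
(5/2)T₀ - T₁ + (5/2)T₂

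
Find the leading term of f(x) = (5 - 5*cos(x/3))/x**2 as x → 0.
5/18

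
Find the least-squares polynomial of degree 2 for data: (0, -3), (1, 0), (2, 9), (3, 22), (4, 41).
-107/35 + (5/7)x + (18/7)x²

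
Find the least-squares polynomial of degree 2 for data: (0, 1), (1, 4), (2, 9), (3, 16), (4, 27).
41/35 + (44/35)x + (9/7)x²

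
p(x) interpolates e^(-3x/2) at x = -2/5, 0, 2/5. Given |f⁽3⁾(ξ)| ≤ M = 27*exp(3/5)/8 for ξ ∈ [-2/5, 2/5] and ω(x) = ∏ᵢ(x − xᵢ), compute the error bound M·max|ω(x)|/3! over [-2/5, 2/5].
sqrt(3)*exp(3/5)/125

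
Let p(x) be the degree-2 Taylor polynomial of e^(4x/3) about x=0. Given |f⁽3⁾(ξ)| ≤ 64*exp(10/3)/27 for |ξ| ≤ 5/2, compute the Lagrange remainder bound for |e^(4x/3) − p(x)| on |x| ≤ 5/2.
500*exp(10/3)/81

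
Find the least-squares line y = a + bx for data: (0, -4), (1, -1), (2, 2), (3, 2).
a = -17/5, b = 21/10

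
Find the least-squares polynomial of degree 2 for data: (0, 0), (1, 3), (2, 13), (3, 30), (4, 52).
-6/35 + (17/70)x + (45/14)x²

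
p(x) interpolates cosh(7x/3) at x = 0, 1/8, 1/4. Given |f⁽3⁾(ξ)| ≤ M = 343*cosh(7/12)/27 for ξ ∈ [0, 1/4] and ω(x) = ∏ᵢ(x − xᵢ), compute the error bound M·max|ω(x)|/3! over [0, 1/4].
343*sqrt(3)*cosh(7/12)/373248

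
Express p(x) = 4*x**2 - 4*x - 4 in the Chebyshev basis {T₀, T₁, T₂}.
(-2)T₀ + (-4)T₁ + (2)T₂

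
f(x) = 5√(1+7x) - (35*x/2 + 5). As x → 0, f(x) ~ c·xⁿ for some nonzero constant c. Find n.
2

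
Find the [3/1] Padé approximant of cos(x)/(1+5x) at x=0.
(x**3/120 - 295*x**2/588 + x/2940 + 1)/(14701*x/2940 + 1)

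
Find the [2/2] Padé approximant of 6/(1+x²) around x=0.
6/(x**2 + 1)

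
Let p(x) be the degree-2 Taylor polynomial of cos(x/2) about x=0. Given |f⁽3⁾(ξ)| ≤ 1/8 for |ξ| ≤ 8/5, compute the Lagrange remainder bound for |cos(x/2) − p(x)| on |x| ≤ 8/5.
32/375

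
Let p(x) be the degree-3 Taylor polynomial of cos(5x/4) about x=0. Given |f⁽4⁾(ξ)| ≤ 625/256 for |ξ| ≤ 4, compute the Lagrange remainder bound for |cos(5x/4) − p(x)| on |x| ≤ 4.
625/24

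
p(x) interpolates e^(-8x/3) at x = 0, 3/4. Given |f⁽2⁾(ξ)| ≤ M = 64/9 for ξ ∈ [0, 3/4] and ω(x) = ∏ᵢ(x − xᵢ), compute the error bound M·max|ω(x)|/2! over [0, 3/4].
1/2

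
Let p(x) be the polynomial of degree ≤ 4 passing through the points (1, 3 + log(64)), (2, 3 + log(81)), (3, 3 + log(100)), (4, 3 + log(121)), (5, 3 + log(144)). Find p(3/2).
3 + log(81*11**(7/16)*2**(25/64)*3**(19/64)*5**(29/32)/25)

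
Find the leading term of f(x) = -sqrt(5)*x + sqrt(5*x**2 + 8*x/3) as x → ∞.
4*sqrt(5)/15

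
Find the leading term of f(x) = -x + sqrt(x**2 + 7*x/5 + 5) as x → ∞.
7/10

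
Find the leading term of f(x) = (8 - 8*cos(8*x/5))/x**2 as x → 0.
256/25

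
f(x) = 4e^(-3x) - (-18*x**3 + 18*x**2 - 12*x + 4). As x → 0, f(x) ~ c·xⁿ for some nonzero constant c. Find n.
4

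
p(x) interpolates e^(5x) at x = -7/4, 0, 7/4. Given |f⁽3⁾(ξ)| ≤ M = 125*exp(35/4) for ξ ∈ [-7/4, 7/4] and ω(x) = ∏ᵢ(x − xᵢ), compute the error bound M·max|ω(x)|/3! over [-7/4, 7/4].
42875*sqrt(3)*exp(35/4)/1728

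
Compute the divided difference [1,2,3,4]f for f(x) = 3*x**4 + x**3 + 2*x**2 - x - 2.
31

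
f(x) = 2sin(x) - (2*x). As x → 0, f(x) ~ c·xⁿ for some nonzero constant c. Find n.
3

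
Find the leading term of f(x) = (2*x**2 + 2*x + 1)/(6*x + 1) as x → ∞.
x/3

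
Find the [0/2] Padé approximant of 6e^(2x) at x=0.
6/(2*x**2 - 2*x + 1)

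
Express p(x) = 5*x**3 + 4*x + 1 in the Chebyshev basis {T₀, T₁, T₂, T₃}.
T₀ + (31/4)T₁ + (5/4)T₃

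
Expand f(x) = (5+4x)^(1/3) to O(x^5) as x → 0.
5**(1/3) + 4*5**(1/3)*x/15 - 16*5**(1/3)*x**2/225 + 64*5**(1/3)*x**3/2025 - 512*5**(1/3)*x**4/30375 + O(x**5)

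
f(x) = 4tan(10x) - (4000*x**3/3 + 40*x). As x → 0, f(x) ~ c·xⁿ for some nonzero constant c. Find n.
5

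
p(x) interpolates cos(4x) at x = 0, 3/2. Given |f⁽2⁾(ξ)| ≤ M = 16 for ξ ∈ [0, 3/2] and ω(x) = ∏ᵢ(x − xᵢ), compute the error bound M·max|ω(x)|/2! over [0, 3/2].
9/2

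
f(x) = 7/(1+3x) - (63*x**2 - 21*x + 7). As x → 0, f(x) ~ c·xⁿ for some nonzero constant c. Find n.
3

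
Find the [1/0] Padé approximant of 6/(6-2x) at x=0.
x/3 + 1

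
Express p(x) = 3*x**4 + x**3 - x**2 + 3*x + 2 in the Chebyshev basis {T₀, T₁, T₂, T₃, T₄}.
(21/8)T₀ + (15/4)T₁ + T₂ + (1/4)T₃ + (3/8)T₄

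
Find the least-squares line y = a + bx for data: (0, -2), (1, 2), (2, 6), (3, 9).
a = -9/5, b = 37/10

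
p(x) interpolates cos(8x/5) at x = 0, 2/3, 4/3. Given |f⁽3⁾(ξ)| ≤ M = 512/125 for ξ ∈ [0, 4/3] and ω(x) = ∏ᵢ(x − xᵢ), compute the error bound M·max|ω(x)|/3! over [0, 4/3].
4096*sqrt(3)/91125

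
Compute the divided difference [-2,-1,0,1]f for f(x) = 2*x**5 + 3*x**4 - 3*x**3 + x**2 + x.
1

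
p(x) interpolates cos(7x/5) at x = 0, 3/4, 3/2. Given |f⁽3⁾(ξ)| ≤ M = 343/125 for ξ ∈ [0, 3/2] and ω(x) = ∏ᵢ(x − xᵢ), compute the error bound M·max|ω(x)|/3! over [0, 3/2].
343*sqrt(3)/8000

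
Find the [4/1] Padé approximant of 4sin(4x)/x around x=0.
512*x**4/15 - 128*x**2/3 + 16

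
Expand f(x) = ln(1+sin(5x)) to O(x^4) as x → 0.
5*x - 25*x**2/2 + 125*x**3/6 + O(x**4)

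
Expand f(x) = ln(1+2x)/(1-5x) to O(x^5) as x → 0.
2*x + 8*x**2 + 128*x**3/3 + 628*x**4/3 + O(x**5)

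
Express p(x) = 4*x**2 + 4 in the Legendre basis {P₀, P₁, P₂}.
(16/3)P₀ + (8/3)P₂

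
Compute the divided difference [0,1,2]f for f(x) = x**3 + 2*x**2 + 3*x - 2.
5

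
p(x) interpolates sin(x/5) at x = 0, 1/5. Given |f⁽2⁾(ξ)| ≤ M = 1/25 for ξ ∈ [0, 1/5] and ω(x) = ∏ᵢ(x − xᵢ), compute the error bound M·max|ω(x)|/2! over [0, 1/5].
1/5000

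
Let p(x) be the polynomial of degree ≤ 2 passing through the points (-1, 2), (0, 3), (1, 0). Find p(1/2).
2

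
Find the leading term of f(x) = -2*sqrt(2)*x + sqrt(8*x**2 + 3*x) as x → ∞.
3*sqrt(2)/8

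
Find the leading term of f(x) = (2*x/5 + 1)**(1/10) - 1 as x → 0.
x/25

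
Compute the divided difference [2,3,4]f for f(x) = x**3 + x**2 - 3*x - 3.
10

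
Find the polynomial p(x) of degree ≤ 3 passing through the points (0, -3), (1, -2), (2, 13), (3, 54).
2*x**3 + x**2 - 2*x - 3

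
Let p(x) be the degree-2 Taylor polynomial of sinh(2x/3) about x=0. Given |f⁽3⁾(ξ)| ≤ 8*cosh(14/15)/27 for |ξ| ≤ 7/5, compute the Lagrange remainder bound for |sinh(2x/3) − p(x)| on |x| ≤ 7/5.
1372*cosh(14/15)/10125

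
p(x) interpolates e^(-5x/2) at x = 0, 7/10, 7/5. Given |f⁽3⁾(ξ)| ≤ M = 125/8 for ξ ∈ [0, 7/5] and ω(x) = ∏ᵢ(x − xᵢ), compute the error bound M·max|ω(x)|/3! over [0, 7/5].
343*sqrt(3)/1728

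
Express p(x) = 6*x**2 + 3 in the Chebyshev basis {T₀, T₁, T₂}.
(6)T₀ + (3)T₂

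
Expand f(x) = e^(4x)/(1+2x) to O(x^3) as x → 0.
1 + 2*x + 4*x**2 + O(x**3)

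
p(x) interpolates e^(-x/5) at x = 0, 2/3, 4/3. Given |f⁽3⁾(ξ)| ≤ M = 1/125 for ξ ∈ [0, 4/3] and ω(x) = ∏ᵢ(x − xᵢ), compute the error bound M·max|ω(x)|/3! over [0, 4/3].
8*sqrt(3)/91125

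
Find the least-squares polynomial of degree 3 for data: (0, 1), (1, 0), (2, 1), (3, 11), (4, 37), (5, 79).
11/9 + (-107/54)x + (-25/36)x² + (91/108)x³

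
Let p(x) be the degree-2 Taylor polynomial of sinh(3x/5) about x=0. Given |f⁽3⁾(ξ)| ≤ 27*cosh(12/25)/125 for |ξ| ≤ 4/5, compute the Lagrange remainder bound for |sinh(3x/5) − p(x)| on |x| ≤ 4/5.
288*cosh(12/25)/15625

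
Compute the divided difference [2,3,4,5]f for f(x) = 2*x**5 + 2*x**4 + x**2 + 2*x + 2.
278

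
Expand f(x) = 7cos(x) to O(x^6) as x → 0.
7 - 7*x**2/2 + 7*x**4/24 + O(x**6)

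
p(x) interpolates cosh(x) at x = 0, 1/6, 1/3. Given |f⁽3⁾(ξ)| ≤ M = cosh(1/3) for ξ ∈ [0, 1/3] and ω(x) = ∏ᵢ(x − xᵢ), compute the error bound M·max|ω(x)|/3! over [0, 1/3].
sqrt(3)*cosh(1/3)/5832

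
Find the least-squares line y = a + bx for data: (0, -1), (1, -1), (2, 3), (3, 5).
a = -9/5, b = 11/5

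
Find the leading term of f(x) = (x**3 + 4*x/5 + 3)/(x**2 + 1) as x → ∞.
x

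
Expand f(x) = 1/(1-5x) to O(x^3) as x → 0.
1 + 5*x + 25*x**2 + O(x**3)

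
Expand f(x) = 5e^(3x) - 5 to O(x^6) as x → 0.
15*x + 45*x**2/2 + 45*x**3/2 + 135*x**4/8 + 81*x**5/8 + O(x**6)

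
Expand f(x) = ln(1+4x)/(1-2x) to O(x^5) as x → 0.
4*x + 64*x**3/3 - 64*x**4/3 + O(x**5)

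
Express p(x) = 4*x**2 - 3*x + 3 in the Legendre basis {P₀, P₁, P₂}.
(13/3)P₀ + (-3)P₁ + (8/3)P₂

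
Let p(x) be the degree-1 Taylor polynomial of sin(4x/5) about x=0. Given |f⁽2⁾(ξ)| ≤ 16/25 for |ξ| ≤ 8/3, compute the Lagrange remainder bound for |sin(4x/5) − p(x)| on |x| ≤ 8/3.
512/225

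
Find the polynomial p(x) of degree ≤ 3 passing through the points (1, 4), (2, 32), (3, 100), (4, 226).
3*x**3 + 2*x**2 + x - 2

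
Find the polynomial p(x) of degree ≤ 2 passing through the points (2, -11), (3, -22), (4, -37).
-2*x**2 - x - 1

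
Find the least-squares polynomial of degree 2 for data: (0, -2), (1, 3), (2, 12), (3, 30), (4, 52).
-13/7 + (17/14)x + (43/14)x²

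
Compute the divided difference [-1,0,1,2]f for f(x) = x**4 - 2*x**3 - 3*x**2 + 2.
0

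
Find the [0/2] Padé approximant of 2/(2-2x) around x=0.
1/(1 - x)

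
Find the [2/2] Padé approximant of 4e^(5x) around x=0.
(25*x**2/3 + 10*x + 4)/(25*x**2/12 - 5*x/2 + 1)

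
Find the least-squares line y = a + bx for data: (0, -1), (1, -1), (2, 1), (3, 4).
a = -9/5, b = 17/10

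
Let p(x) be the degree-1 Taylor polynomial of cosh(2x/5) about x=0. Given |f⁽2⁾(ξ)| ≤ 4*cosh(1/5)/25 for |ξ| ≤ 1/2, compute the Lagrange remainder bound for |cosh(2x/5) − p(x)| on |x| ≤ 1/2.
cosh(1/5)/50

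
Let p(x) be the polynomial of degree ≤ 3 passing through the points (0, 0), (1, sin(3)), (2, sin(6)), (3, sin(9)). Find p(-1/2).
21*sin(6)/16 - 35*sin(3)/16 - 5*sin(9)/16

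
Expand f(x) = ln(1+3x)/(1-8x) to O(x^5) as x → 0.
3*x + 39*x**2/2 + 165*x**3 + 5199*x**4/4 + O(x**5)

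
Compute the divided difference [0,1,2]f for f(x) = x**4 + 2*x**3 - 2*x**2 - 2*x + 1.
11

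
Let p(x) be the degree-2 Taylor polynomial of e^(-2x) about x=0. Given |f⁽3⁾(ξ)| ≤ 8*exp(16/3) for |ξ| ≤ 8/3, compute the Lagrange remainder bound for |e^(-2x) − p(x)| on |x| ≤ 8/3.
2048*exp(16/3)/81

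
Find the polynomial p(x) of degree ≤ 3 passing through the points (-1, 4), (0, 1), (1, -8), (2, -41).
-3*x**3 - 3*x**2 - 3*x + 1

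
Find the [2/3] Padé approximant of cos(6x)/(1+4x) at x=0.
(1 - 15*x**2)/(12*x**3 + 3*x**2 + 4*x + 1)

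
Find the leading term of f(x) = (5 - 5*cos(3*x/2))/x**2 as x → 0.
45/8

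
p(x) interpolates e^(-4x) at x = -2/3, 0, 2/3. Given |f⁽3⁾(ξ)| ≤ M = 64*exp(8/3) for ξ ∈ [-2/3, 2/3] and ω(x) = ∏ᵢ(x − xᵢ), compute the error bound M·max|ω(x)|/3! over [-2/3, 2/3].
512*sqrt(3)*exp(8/3)/729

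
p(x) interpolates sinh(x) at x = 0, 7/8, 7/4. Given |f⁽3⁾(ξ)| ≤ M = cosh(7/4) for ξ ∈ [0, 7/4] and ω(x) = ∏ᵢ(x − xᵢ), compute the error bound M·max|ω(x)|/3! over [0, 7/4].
343*sqrt(3)*cosh(7/4)/13824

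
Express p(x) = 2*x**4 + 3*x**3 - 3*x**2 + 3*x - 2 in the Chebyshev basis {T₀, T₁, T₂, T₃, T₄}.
(-11/4)T₀ + (21/4)T₁ + (-1/2)T₂ + (3/4)T₃ + (1/4)T₄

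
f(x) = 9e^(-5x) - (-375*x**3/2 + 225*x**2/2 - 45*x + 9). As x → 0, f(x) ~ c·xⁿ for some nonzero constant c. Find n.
4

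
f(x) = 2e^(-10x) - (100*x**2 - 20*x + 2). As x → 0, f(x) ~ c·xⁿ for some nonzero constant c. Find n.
3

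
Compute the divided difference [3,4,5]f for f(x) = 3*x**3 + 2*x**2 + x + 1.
38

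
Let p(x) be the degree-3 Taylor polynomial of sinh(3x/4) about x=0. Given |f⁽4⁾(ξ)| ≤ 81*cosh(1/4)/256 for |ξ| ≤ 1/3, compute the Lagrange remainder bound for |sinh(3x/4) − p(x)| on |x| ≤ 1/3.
cosh(1/4)/6144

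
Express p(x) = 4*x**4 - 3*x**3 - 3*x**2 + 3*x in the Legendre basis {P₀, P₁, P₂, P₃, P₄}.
(-1/5)P₀ + (6/5)P₁ + (2/7)P₂ + (-6/5)P₃ + (32/35)P₄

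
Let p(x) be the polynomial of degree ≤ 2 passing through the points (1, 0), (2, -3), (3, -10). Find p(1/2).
0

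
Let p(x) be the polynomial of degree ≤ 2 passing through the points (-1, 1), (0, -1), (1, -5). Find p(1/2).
-11/4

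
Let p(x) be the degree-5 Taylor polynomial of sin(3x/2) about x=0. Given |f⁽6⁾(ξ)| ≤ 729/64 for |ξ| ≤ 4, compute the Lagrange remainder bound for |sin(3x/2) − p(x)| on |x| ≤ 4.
324/5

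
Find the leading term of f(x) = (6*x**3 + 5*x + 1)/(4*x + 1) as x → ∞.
3*x**2/2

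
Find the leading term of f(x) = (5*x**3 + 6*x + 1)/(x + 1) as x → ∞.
5*x**2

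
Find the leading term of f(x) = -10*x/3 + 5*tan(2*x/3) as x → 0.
40*x**3/81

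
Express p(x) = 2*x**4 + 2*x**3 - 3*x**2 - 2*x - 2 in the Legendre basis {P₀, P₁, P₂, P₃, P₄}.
(-13/5)P₀ + (-4/5)P₁ + (-6/7)P₂ + (4/5)P₃ + (16/35)P₄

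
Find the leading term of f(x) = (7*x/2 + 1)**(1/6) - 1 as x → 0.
7*x/12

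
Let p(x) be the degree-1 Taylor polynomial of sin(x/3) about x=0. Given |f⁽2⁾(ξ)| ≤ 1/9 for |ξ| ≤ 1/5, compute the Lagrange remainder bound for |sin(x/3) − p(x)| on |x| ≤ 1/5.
1/450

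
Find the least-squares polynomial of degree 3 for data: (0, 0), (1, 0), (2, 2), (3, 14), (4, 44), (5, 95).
10/63 + (5/378)x + (-431/252)x² + (119/108)x³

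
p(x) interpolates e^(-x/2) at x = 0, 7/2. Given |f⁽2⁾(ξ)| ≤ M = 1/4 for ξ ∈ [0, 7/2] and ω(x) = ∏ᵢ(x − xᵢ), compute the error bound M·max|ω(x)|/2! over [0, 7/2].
49/128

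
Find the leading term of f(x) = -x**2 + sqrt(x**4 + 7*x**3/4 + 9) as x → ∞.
7*x/8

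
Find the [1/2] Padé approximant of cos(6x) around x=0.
1/(18*x**2 + 1)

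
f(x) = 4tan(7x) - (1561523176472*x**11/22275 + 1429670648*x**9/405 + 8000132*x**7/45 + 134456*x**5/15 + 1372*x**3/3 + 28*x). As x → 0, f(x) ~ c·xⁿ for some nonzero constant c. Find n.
13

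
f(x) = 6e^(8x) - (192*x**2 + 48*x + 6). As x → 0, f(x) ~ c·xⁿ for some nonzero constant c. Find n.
3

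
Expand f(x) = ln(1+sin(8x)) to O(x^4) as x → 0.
8*x - 32*x**2 + 256*x**3/3 + O(x**4)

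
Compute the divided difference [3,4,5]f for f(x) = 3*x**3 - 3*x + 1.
36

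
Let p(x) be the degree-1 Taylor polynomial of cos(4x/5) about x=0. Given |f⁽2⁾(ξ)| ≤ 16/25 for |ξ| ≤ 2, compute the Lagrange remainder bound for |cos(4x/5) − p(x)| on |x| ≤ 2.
32/25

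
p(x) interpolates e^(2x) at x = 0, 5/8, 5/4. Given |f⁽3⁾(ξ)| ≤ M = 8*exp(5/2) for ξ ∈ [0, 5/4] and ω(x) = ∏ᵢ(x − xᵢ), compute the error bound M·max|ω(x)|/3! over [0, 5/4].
125*sqrt(3)*exp(5/2)/1728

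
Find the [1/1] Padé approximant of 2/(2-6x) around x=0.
1/(1 - 3*x)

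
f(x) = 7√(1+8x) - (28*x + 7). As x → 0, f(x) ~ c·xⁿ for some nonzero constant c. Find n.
2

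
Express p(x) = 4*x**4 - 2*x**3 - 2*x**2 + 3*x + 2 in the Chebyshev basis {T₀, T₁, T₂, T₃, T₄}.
(5/2)T₀ + (3/2)T₁ + T₂ + (-1/2)T₃ + (1/2)T₄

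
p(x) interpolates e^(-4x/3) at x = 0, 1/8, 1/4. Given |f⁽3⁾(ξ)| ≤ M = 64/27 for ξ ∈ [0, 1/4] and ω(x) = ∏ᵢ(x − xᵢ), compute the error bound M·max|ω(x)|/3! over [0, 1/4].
sqrt(3)/5832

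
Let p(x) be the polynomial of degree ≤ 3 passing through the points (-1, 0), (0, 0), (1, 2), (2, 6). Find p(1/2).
3/4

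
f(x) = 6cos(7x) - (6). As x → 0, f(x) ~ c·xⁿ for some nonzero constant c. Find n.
2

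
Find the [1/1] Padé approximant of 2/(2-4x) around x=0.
1/(1 - 2*x)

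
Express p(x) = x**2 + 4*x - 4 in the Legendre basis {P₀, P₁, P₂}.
(-11/3)P₀ + (4)P₁ + (2/3)P₂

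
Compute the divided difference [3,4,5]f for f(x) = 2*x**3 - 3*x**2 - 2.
21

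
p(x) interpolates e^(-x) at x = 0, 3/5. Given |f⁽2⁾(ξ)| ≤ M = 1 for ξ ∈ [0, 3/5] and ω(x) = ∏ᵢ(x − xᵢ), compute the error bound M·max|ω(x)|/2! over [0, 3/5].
9/200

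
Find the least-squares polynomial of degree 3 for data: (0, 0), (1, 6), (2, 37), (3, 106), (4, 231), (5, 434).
-41/126 + (1667/756)x + (271/126)x² + (319/108)x³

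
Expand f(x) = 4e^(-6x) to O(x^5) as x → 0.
4 - 24*x + 72*x**2 - 144*x**3 + 216*x**4 + O(x**5)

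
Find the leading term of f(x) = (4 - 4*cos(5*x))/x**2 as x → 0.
50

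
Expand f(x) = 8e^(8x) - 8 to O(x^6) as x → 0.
64*x + 256*x**2 + 2048*x**3/3 + 4096*x**4/3 + 32768*x**5/15 + O(x**6)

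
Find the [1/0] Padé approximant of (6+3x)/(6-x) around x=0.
2*x/3 + 1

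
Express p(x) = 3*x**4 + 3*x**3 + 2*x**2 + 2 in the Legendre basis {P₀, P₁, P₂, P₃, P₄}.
(49/15)P₀ + (9/5)P₁ + (64/21)P₂ + (6/5)P₃ + (24/35)P₄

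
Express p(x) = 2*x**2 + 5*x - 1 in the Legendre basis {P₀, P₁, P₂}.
(-1/3)P₀ + (5)P₁ + (4/3)P₂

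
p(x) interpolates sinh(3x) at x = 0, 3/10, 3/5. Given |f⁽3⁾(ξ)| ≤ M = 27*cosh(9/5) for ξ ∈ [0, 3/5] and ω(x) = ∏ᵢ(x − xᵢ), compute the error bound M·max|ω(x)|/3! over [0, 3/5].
27*sqrt(3)*cosh(9/5)/1000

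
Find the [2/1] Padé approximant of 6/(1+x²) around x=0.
6 - 6*x**2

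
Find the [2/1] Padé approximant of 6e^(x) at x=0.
(x**2 + 4*x + 6)/(1 - x/3)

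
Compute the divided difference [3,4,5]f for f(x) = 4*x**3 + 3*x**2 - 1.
51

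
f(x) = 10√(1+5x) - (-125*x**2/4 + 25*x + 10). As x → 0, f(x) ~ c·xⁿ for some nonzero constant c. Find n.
3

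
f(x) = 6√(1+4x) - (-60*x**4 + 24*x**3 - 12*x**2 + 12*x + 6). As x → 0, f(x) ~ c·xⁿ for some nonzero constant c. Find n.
5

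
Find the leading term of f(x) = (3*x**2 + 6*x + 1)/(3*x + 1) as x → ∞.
x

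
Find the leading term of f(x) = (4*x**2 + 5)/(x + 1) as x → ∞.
4*x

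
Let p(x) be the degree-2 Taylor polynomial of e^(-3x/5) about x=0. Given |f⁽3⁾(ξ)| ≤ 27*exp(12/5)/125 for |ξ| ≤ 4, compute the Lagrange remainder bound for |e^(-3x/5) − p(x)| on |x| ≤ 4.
288*exp(12/5)/125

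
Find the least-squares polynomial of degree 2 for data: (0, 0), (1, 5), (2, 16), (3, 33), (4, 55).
-3/35 + (83/35)x + (20/7)x²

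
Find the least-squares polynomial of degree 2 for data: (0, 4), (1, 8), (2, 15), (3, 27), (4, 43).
29/7 + (99/70)x + (29/14)x²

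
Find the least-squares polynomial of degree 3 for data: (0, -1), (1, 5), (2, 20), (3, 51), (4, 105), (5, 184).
-53/63 + (412/189)x + (577/252)x² + (101/108)x³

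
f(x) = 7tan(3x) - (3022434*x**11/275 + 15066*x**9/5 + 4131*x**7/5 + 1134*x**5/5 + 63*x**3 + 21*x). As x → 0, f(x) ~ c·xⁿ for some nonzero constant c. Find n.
13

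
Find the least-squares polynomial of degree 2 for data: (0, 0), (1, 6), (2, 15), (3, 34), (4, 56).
1/5 + (2)x + (3)x²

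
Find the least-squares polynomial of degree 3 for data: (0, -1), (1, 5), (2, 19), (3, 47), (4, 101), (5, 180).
-52/63 + (635/189)x + (35/36)x² + (121/108)x³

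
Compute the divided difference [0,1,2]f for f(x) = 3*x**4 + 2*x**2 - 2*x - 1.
23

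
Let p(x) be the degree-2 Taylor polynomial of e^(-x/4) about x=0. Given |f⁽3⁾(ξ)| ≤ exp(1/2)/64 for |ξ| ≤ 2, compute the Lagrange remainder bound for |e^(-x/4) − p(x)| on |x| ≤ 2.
exp(1/2)/48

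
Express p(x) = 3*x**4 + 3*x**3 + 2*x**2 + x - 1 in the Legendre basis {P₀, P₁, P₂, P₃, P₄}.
(4/15)P₀ + (14/5)P₁ + (64/21)P₂ + (6/5)P₃ + (24/35)P₄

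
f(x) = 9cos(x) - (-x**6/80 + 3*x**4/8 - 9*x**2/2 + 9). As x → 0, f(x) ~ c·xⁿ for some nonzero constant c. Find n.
8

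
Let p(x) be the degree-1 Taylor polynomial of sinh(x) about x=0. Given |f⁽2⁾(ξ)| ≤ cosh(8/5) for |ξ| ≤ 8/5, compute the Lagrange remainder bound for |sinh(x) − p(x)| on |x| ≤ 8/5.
32*cosh(8/5)/25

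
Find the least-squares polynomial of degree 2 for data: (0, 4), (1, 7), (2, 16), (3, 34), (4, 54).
131/35 + (29/70)x + (43/14)x²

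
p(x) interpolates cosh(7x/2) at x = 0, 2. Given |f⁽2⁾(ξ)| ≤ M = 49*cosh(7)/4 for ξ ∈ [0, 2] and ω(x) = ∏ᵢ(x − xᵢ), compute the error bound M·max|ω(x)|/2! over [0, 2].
49*cosh(7)/8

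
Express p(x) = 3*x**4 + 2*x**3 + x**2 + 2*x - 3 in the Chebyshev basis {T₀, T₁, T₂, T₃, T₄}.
(-11/8)T₀ + (7/2)T₁ + (2)T₂ + (1/2)T₃ + (3/8)T₄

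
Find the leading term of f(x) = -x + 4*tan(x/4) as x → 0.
x**3/48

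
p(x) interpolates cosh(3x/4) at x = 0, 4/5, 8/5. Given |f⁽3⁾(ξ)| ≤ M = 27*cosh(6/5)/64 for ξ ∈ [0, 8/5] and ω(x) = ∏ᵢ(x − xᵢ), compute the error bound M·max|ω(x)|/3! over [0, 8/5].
sqrt(3)*cosh(6/5)/125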